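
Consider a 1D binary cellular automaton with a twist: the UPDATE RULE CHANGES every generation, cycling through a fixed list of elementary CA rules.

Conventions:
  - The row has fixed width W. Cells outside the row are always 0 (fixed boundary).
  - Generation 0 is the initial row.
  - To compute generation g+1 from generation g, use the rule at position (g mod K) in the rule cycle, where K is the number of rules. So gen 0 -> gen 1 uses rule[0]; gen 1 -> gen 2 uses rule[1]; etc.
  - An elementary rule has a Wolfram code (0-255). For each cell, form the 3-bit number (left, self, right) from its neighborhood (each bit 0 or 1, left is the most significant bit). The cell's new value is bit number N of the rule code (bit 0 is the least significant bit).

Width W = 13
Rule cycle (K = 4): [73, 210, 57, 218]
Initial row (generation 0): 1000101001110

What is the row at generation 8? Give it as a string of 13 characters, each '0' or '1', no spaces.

Gen 0: 1000101001110
Gen 1 (rule 73): 0010000001010
Gen 2 (rule 210): 0101000010001
Gen 3 (rule 57): 0010111001100
Gen 4 (rule 218): 0100111111110
Gen 5 (rule 73): 0000100000010
Gen 6 (rule 210): 0001010000101
Gen 7 (rule 57): 1100101110010
Gen 8 (rule 218): 1111001111101

Answer: 1111001111101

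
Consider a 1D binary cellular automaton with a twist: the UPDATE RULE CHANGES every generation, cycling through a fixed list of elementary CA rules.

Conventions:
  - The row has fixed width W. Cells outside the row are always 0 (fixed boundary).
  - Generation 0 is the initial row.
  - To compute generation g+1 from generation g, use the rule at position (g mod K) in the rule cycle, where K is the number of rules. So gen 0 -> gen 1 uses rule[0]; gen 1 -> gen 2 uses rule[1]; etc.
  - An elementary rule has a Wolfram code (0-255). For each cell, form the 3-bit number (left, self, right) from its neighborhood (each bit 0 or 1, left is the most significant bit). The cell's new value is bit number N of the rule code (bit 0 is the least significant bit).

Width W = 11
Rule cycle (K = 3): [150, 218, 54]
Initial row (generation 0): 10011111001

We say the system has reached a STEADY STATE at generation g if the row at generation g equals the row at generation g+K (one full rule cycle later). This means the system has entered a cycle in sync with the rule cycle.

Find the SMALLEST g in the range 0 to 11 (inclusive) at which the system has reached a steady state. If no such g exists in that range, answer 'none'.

Answer: 9

Derivation:
Gen 0: 10011111001
Gen 1 (rule 150): 11101110111
Gen 2 (rule 218): 11101110111
Gen 3 (rule 54): 00010001000
Gen 4 (rule 150): 00111011100
Gen 5 (rule 218): 01111011110
Gen 6 (rule 54): 10000100001
Gen 7 (rule 150): 11001110011
Gen 8 (rule 218): 11111111111
Gen 9 (rule 54): 00000000000
Gen 10 (rule 150): 00000000000
Gen 11 (rule 218): 00000000000
Gen 12 (rule 54): 00000000000
Gen 13 (rule 150): 00000000000
Gen 14 (rule 218): 00000000000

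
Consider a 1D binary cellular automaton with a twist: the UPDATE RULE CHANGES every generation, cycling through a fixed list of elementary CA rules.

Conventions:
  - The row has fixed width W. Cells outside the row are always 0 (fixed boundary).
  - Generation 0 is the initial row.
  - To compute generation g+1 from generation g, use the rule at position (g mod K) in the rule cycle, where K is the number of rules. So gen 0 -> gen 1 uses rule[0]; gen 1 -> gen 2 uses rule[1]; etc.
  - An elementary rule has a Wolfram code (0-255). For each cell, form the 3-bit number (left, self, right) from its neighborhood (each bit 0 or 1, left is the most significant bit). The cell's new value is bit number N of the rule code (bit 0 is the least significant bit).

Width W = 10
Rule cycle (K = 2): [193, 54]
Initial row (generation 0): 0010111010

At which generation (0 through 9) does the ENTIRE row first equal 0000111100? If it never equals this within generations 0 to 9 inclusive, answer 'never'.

Gen 0: 0010111010
Gen 1 (rule 193): 1000011000
Gen 2 (rule 54): 1100100100
Gen 3 (rule 193): 0100000001
Gen 4 (rule 54): 1110000011
Gen 5 (rule 193): 0110111001
Gen 6 (rule 54): 1001000111
Gen 7 (rule 193): 0000010011
Gen 8 (rule 54): 0000111100
Gen 9 (rule 193): 1110011101

Answer: 8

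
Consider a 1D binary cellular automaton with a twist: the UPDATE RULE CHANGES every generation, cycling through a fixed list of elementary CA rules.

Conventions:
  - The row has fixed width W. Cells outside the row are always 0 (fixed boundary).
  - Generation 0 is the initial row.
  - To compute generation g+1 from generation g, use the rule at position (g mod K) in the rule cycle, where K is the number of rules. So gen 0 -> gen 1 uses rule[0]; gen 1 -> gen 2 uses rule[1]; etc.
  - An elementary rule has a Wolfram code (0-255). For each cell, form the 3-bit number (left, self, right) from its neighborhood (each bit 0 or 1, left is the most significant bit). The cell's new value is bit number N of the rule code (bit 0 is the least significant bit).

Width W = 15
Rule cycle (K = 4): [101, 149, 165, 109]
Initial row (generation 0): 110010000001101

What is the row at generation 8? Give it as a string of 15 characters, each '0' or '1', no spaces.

Gen 0: 110010000001101
Gen 1 (rule 101): 010010111100111
Gen 2 (rule 149): 011010011010010
Gen 3 (rule 165): 000110000110010
Gen 4 (rule 109): 110110110110010
Gen 5 (rule 101): 011011011010010
Gen 6 (rule 149): 000000000011011
Gen 7 (rule 165): 111111111000100
Gen 8 (rule 109): 100000001010101

Answer: 100000001010101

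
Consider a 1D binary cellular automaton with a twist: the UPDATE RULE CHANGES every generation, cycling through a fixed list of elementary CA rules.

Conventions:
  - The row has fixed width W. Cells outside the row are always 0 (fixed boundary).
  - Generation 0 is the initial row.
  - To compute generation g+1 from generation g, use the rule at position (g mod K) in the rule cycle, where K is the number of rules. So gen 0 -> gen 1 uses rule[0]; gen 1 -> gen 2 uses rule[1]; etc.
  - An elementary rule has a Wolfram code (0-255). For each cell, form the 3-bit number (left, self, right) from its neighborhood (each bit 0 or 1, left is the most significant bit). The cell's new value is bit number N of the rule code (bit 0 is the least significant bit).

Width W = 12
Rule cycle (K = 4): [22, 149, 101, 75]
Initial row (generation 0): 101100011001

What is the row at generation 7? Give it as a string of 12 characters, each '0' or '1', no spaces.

Answer: 010001010111

Derivation:
Gen 0: 101100011001
Gen 1 (rule 22): 100010100111
Gen 2 (rule 149): 111010110010
Gen 3 (rule 101): 001111010010
Gen 4 (rule 75): 111001000100
Gen 5 (rule 22): 000111101110
Gen 6 (rule 149): 110011000101
Gen 7 (rule 101): 010001010111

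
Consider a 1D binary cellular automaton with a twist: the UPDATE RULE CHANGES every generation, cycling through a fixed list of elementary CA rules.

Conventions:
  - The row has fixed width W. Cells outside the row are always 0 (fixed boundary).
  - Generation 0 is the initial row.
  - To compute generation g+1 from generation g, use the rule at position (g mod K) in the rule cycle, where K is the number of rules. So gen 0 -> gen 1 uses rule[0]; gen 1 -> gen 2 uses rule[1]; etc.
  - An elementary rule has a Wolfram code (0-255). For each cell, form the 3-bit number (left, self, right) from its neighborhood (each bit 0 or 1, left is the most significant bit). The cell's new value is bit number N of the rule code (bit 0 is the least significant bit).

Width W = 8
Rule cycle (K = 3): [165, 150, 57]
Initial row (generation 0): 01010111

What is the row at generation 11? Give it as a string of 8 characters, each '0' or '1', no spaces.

Answer: 01011101

Derivation:
Gen 0: 01010111
Gen 1 (rule 165): 01111010
Gen 2 (rule 150): 10110011
Gen 3 (rule 57): 01101010
Gen 4 (rule 165): 00011110
Gen 5 (rule 150): 00101101
Gen 6 (rule 57): 10011010
Gen 7 (rule 165): 10000110
Gen 8 (rule 150): 11001001
Gen 9 (rule 57): 10100100
Gen 10 (rule 165): 11100101
Gen 11 (rule 150): 01011101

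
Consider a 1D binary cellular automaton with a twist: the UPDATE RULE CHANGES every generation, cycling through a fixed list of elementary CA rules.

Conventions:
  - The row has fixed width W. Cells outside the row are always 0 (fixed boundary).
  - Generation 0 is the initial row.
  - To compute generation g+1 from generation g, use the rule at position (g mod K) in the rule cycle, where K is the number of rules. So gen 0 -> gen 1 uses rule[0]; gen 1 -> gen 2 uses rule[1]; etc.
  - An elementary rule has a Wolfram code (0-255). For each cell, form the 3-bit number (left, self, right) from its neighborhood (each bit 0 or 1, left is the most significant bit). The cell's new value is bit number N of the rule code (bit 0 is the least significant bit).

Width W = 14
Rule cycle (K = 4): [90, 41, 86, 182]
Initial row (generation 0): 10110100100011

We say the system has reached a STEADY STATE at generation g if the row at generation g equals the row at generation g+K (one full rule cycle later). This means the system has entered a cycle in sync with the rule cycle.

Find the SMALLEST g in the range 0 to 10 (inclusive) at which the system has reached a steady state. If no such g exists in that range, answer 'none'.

Gen 0: 10110100100011
Gen 1 (rule 90): 00110011010111
Gen 2 (rule 41): 10100010101100
Gen 3 (rule 86): 10110110100110
Gen 4 (rule 182): 11001001111001
Gen 5 (rule 90): 11110111001110
Gen 6 (rule 41): 10001100001000
Gen 7 (rule 86): 11010110011100
Gen 8 (rule 182): 00111001101010
Gen 9 (rule 90): 01101111100001
Gen 10 (rule 41): 01011000001100
Gen 11 (rule 86): 11001100010110
Gen 12 (rule 182): 00110010111001
Gen 13 (rule 90): 01111100101110
Gen 14 (rule 41): 01000000011000

Answer: none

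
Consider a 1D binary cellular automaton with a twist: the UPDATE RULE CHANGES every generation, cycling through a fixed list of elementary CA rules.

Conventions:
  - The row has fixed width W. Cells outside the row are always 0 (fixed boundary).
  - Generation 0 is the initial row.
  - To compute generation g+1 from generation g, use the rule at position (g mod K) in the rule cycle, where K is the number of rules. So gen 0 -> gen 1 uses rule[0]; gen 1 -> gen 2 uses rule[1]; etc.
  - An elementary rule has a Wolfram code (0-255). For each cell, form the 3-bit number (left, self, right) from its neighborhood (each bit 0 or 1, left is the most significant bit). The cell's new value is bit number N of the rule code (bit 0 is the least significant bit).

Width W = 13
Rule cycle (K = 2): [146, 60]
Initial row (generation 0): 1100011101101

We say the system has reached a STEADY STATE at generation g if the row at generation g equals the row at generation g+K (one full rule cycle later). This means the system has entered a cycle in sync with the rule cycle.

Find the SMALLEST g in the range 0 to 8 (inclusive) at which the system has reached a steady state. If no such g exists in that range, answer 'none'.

Answer: none

Derivation:
Gen 0: 1100011101101
Gen 1 (rule 146): 0010101000000
Gen 2 (rule 60): 0011111100000
Gen 3 (rule 146): 0101111010000
Gen 4 (rule 60): 0111000111000
Gen 5 (rule 146): 1010101010100
Gen 6 (rule 60): 1111111111110
Gen 7 (rule 146): 0111111111101
Gen 8 (rule 60): 0100000000011
Gen 9 (rule 146): 1010000000100
Gen 10 (rule 60): 1111000000110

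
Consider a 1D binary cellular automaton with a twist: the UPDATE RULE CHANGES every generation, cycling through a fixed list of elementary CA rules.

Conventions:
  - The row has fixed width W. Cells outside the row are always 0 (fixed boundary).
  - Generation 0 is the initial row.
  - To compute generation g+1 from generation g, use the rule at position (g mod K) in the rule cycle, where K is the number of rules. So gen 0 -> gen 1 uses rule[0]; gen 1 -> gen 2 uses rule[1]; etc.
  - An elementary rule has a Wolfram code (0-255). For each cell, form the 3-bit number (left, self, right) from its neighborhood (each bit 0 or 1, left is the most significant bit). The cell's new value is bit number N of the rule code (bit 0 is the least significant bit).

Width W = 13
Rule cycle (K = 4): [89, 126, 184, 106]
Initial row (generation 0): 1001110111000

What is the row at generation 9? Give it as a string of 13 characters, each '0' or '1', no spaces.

Answer: 0011010011111

Derivation:
Gen 0: 1001110111000
Gen 1 (rule 89): 0101010101111
Gen 2 (rule 126): 1111111111001
Gen 3 (rule 184): 1111111110100
Gen 4 (rule 106): 1000000011000
Gen 5 (rule 89): 0111111011111
Gen 6 (rule 126): 1100001110001
Gen 7 (rule 184): 1010001101000
Gen 8 (rule 106): 0100011110000
Gen 9 (rule 89): 0011010011111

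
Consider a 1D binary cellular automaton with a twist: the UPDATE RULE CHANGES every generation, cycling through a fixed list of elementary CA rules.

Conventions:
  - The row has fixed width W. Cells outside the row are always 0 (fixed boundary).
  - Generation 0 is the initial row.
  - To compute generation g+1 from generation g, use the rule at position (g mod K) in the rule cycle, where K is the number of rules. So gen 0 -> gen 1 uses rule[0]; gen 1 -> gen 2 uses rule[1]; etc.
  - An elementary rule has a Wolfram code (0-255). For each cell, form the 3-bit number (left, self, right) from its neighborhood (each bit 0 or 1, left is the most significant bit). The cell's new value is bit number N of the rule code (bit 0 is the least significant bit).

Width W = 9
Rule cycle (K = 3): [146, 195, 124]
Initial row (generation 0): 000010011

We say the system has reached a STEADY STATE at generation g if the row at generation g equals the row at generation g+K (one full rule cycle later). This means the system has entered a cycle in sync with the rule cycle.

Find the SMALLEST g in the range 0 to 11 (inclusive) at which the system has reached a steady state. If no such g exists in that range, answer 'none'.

Answer: none

Derivation:
Gen 0: 000010011
Gen 1 (rule 146): 000101100
Gen 2 (rule 195): 111000101
Gen 3 (rule 124): 101100111
Gen 4 (rule 146): 000011010
Gen 5 (rule 195): 111101000
Gen 6 (rule 124): 100111100
Gen 7 (rule 146): 011011010
Gen 8 (rule 195): 101001000
Gen 9 (rule 124): 111101100
Gen 10 (rule 146): 011000010
Gen 11 (rule 195): 101011100
Gen 12 (rule 124): 111110110
Gen 13 (rule 146): 011100001
Gen 14 (rule 195): 101101110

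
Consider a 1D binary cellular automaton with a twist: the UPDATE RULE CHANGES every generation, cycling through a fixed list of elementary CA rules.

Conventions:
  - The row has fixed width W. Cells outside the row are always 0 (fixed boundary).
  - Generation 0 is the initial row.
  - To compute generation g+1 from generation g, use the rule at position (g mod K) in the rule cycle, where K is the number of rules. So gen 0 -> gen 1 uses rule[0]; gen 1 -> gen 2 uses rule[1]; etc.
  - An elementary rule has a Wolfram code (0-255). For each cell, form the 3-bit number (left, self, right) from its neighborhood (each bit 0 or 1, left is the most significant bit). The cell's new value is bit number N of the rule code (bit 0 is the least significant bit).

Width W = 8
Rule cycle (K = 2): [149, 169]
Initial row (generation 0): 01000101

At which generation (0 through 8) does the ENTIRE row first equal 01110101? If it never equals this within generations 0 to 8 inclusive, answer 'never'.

Answer: 1

Derivation:
Gen 0: 01000101
Gen 1 (rule 149): 01110101
Gen 2 (rule 169): 01101010
Gen 3 (rule 149): 00001011
Gen 4 (rule 169): 11100110
Gen 5 (rule 149): 01010001
Gen 6 (rule 169): 00100100
Gen 7 (rule 149): 10110111
Gen 8 (rule 169): 01101110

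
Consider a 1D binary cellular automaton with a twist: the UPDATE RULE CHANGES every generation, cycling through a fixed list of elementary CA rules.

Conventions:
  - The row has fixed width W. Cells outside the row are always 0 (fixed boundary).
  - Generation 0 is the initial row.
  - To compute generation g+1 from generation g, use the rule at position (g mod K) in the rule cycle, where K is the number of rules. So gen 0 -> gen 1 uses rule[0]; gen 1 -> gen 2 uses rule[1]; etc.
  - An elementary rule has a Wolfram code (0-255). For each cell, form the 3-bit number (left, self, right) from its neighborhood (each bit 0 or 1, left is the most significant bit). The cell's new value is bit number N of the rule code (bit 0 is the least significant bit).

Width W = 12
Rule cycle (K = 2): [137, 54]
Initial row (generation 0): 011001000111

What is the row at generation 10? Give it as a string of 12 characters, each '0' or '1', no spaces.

Gen 0: 011001000111
Gen 1 (rule 137): 010000010110
Gen 2 (rule 54): 111000111001
Gen 3 (rule 137): 110010110000
Gen 4 (rule 54): 001111001000
Gen 5 (rule 137): 101110000011
Gen 6 (rule 54): 110001000100
Gen 7 (rule 137): 100100010001
Gen 8 (rule 54): 111110111011
Gen 9 (rule 137): 111100110010
Gen 10 (rule 54): 000011001111

Answer: 000011001111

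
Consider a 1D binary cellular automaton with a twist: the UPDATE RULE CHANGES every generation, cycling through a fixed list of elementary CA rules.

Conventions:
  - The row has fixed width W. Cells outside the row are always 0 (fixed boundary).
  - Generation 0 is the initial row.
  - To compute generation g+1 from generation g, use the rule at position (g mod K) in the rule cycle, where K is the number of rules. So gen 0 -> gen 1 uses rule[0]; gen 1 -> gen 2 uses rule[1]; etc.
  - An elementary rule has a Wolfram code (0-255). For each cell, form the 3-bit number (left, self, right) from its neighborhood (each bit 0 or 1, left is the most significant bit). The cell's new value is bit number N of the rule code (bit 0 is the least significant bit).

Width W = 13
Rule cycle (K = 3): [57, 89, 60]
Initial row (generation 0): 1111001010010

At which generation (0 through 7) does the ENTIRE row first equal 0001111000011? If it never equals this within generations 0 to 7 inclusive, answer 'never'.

Gen 0: 1111001010010
Gen 1 (rule 57): 1000100101001
Gen 2 (rule 89): 0110010000100
Gen 3 (rule 60): 0101011000110
Gen 4 (rule 57): 0010110110101
Gen 5 (rule 89): 1000110110000
Gen 6 (rule 60): 1100101101000
Gen 7 (rule 57): 1010011010111

Answer: never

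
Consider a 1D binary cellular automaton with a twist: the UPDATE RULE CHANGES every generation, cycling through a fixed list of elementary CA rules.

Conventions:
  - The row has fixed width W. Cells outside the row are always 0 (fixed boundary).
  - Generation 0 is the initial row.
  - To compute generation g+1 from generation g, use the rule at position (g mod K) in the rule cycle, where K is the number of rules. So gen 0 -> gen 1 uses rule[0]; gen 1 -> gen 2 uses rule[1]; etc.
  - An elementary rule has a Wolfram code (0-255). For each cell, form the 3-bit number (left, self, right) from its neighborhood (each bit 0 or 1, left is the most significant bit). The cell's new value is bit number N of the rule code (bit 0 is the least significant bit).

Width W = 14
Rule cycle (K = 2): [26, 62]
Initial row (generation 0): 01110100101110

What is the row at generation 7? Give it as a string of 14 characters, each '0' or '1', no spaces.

Answer: 10010110010010

Derivation:
Gen 0: 01110100101110
Gen 1 (rule 26): 11000011001001
Gen 2 (rule 62): 10100110111111
Gen 3 (rule 26): 00011100100000
Gen 4 (rule 62): 00110011110000
Gen 5 (rule 26): 01101110001000
Gen 6 (rule 62): 11011001011100
Gen 7 (rule 26): 10010110010010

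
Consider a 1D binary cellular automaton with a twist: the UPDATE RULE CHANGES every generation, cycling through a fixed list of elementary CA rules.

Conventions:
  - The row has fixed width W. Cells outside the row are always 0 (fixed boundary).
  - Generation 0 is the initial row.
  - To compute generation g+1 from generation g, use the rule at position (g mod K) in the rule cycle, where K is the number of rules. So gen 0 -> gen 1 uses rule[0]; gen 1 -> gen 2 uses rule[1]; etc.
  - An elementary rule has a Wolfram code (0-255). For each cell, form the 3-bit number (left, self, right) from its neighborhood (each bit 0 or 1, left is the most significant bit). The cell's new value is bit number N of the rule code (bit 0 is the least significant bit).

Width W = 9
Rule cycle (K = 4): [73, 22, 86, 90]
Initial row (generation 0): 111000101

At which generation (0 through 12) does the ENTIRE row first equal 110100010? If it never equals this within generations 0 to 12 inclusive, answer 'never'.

Gen 0: 111000101
Gen 1 (rule 73): 101010000
Gen 2 (rule 22): 101011000
Gen 3 (rule 86): 101001100
Gen 4 (rule 90): 000111110
Gen 5 (rule 73): 110100010
Gen 6 (rule 22): 000110111
Gen 7 (rule 86): 001010001
Gen 8 (rule 90): 010001010
Gen 9 (rule 73): 000100000
Gen 10 (rule 22): 001110000
Gen 11 (rule 86): 010011000
Gen 12 (rule 90): 101111100

Answer: 5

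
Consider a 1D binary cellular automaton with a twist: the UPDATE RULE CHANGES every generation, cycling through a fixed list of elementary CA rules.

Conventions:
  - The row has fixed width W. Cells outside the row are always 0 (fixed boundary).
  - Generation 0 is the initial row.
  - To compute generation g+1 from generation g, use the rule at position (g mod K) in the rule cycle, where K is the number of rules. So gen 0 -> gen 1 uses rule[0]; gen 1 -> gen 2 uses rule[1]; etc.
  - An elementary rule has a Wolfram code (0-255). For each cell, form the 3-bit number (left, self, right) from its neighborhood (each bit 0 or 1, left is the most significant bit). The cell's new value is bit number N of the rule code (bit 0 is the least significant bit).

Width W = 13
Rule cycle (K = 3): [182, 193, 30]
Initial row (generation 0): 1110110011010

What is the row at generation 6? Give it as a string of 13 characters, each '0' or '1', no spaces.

Gen 0: 1110110011010
Gen 1 (rule 182): 0101001100111
Gen 2 (rule 193): 0000000100011
Gen 3 (rule 30): 0000001110110
Gen 4 (rule 182): 0000010101001
Gen 5 (rule 193): 1111000000000
Gen 6 (rule 30): 1000100000000

Answer: 1000100000000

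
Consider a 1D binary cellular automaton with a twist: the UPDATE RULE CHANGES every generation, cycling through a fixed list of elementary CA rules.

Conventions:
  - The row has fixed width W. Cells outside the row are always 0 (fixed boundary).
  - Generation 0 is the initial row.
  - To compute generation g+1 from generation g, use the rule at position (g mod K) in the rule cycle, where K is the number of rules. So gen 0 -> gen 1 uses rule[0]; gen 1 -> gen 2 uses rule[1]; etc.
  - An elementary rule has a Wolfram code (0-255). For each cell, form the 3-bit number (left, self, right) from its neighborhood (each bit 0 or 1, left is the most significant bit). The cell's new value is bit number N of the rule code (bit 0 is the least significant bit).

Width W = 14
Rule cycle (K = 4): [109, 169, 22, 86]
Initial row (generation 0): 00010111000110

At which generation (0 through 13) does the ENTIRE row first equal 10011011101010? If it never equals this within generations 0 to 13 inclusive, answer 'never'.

Gen 0: 00010111000110
Gen 1 (rule 109): 11011101010110
Gen 2 (rule 169): 10111010101100
Gen 3 (rule 22): 10000010100010
Gen 4 (rule 86): 11000110110111
Gen 5 (rule 109): 11010111111101
Gen 6 (rule 169): 10101111111010
Gen 7 (rule 22): 10100000000011
Gen 8 (rule 86): 10110000000101
Gen 9 (rule 109): 11110111110111
Gen 10 (rule 169): 11101111101110
Gen 11 (rule 22): 00000000000001
Gen 12 (rule 86): 00000000000011
Gen 13 (rule 109): 11111111111011

Answer: never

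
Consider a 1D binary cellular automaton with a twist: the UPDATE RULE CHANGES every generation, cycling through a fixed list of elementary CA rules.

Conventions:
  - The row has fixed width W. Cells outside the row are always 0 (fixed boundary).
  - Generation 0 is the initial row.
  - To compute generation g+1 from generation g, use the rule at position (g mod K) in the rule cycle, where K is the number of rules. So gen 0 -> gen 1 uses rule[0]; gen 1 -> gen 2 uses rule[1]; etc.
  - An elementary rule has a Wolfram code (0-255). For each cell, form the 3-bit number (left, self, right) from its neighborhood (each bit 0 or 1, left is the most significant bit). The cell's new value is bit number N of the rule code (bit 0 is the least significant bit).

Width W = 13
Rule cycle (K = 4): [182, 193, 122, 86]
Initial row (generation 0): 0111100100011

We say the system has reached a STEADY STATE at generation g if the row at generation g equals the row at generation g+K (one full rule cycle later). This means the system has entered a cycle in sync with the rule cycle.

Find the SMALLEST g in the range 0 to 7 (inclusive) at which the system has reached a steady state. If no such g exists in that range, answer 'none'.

Gen 0: 0111100100011
Gen 1 (rule 182): 1011011110100
Gen 2 (rule 193): 0001001110001
Gen 3 (rule 122): 0010111011010
Gen 4 (rule 86): 0110001001011
Gen 5 (rule 182): 1001011111100
Gen 6 (rule 193): 0000001111101
Gen 7 (rule 122): 0000011000110
Gen 8 (rule 86): 0000101101011
Gen 9 (rule 182): 0001110011100
Gen 10 (rule 193): 1100110001101
Gen 11 (rule 122): 1111111011110

Answer: none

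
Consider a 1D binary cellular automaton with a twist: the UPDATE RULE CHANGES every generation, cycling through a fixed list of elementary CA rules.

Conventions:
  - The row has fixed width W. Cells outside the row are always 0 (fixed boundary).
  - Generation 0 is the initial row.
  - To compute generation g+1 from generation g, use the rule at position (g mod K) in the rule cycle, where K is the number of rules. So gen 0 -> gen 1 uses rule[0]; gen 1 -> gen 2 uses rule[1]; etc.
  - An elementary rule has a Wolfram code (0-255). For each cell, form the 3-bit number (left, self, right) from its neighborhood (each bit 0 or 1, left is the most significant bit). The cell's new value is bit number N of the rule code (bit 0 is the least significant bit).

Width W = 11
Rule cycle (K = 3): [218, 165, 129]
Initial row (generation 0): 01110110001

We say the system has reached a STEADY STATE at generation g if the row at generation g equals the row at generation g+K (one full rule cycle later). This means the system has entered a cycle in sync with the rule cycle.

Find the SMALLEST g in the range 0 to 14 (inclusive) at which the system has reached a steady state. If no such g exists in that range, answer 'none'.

Gen 0: 01110110001
Gen 1 (rule 218): 11110111010
Gen 2 (rule 165): 01101010110
Gen 3 (rule 129): 00000000000
Gen 4 (rule 218): 00000000000
Gen 5 (rule 165): 11111111111
Gen 6 (rule 129): 01111111110
Gen 7 (rule 218): 11111111111
Gen 8 (rule 165): 01111111110
Gen 9 (rule 129): 00111111100
Gen 10 (rule 218): 01111111110
Gen 11 (rule 165): 00111111100
Gen 12 (rule 129): 10011111001
Gen 13 (rule 218): 01111111110
Gen 14 (rule 165): 00111111100
Gen 15 (rule 129): 10011111001
Gen 16 (rule 218): 01111111110
Gen 17 (rule 165): 00111111100

Answer: 10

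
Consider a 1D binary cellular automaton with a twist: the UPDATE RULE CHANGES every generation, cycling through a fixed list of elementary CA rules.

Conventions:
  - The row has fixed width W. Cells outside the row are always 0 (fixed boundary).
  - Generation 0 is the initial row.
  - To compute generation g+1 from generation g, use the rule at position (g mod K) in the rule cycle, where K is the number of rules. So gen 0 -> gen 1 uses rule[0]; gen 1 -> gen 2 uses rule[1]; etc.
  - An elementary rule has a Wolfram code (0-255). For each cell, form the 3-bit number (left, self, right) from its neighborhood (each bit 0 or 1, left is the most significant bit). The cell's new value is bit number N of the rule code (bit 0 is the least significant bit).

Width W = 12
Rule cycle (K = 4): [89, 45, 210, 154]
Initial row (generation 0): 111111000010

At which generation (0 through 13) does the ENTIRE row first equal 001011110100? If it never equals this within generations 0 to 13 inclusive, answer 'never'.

Gen 0: 111111000010
Gen 1 (rule 89): 100001111001
Gen 2 (rule 45): 101101000001
Gen 3 (rule 210): 000100100010
Gen 4 (rule 154): 001011010101
Gen 5 (rule 89): 100011000000
Gen 6 (rule 45): 101010011111
Gen 7 (rule 210): 000001101111
Gen 8 (rule 154): 000011001110
Gen 9 (rule 89): 111011101011
Gen 10 (rule 45): 100110011110
Gen 11 (rule 210): 011011101111
Gen 12 (rule 154): 110011001110
Gen 13 (rule 89): 111011101011

Answer: never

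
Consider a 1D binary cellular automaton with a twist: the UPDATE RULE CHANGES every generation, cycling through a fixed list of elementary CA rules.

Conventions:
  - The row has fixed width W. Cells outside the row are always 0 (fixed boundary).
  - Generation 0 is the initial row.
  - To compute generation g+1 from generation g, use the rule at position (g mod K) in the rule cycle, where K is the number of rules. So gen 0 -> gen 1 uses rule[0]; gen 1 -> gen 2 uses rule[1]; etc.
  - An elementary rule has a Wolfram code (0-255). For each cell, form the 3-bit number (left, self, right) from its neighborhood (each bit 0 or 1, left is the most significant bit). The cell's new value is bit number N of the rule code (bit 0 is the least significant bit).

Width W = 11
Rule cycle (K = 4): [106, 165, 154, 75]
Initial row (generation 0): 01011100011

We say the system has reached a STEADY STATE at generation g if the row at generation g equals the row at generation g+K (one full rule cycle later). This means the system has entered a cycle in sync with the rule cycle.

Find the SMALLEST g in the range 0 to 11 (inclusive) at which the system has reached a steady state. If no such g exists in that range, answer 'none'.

Gen 0: 01011100011
Gen 1 (rule 106): 10110100111
Gen 2 (rule 165): 11001100010
Gen 3 (rule 154): 10111010101
Gen 4 (rule 75): 00101000000
Gen 5 (rule 106): 01010000000
Gen 6 (rule 165): 01110111111
Gen 7 (rule 154): 11100111110
Gen 8 (rule 75): 10101100010
Gen 9 (rule 106): 01011100100
Gen 10 (rule 165): 01101000101
Gen 11 (rule 154): 11000101000
Gen 12 (rule 75): 11011000011
Gen 13 (rule 106): 11111000111
Gen 14 (rule 165): 01110010010
Gen 15 (rule 154): 11101101101

Answer: none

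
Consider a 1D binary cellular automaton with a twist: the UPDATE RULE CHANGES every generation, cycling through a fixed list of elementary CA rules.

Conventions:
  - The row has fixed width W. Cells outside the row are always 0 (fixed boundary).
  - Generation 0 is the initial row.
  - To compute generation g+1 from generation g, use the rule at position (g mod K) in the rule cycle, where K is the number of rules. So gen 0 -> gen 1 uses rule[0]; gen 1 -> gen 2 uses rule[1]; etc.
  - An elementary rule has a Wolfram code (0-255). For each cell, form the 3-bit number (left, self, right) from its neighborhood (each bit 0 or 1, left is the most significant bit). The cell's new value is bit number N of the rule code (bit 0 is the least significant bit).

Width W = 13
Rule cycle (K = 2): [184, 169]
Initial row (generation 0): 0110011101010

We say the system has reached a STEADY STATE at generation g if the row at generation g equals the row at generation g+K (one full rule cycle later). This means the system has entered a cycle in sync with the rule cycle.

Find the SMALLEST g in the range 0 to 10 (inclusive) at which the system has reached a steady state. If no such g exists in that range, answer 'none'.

Answer: none

Derivation:
Gen 0: 0110011101010
Gen 1 (rule 184): 0101011010101
Gen 2 (rule 169): 0010110101010
Gen 3 (rule 184): 0001101010101
Gen 4 (rule 169): 1101010101010
Gen 5 (rule 184): 1010101010101
Gen 6 (rule 169): 0101010101010
Gen 7 (rule 184): 0010101010101
Gen 8 (rule 169): 1001010101010
Gen 9 (rule 184): 0100101010101
Gen 10 (rule 169): 0000010101010
Gen 11 (rule 184): 0000001010101
Gen 12 (rule 169): 1111100101010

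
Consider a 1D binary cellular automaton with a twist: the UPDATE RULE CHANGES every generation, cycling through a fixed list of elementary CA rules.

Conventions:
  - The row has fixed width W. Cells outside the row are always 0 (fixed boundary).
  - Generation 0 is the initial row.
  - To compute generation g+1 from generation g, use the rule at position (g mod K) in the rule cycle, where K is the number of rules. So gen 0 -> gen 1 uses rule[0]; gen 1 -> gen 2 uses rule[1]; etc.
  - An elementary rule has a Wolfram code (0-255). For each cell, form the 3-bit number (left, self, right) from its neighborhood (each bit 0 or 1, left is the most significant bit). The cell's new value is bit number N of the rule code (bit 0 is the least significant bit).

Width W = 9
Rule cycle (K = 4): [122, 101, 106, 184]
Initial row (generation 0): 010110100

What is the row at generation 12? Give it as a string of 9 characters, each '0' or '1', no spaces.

Answer: 101101010

Derivation:
Gen 0: 010110100
Gen 1 (rule 122): 101111010
Gen 2 (rule 101): 110001110
Gen 3 (rule 106): 110011010
Gen 4 (rule 184): 101010101
Gen 5 (rule 122): 010101010
Gen 6 (rule 101): 011111110
Gen 7 (rule 106): 110000010
Gen 8 (rule 184): 101000001
Gen 9 (rule 122): 010100010
Gen 10 (rule 101): 011101010
Gen 11 (rule 106): 110110100
Gen 12 (rule 184): 101101010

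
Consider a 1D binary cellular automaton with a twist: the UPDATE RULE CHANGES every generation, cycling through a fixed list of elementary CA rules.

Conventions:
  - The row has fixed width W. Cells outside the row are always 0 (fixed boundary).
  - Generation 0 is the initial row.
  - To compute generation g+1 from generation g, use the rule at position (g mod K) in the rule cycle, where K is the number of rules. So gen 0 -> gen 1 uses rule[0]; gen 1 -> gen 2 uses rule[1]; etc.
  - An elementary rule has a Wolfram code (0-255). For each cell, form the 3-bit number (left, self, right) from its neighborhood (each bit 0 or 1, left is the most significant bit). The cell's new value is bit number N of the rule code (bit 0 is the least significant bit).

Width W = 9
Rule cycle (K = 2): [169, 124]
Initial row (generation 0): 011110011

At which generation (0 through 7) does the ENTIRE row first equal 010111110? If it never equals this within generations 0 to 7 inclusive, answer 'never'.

Answer: never

Derivation:
Gen 0: 011110011
Gen 1 (rule 169): 011100010
Gen 2 (rule 124): 010110011
Gen 3 (rule 169): 001100010
Gen 4 (rule 124): 001110011
Gen 5 (rule 169): 101100010
Gen 6 (rule 124): 111110011
Gen 7 (rule 169): 111100010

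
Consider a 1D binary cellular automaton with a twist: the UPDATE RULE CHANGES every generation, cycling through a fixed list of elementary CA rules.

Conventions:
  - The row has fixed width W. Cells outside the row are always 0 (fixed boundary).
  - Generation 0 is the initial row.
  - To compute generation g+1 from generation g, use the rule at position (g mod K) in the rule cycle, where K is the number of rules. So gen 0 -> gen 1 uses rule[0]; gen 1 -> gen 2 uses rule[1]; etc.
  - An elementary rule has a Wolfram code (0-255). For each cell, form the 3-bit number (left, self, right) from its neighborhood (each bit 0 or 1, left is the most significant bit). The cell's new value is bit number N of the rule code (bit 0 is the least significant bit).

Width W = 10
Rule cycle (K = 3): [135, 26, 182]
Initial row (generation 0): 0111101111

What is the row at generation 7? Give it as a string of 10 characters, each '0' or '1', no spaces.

Answer: 1011001010

Derivation:
Gen 0: 0111101111
Gen 1 (rule 135): 1011000110
Gen 2 (rule 26): 0010101101
Gen 3 (rule 182): 0111110011
Gen 4 (rule 135): 1011100100
Gen 5 (rule 26): 0010011010
Gen 6 (rule 182): 0111100111
Gen 7 (rule 135): 1011001010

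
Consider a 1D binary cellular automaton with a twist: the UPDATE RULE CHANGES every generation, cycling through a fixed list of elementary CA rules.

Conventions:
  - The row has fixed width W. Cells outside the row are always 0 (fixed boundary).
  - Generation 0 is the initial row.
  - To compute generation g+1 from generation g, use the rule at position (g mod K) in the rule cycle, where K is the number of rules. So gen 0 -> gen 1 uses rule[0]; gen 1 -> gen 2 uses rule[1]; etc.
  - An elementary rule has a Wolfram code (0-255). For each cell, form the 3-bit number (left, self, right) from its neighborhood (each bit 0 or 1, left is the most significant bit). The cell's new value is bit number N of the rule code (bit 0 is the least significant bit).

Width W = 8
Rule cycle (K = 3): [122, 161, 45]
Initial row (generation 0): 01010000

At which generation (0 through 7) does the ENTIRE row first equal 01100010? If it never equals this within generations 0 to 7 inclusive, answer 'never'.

Gen 0: 01010000
Gen 1 (rule 122): 10101000
Gen 2 (rule 161): 01010011
Gen 3 (rule 45): 01110010
Gen 4 (rule 122): 11011101
Gen 5 (rule 161): 00101010
Gen 6 (rule 45): 10111110
Gen 7 (rule 122): 01100011

Answer: never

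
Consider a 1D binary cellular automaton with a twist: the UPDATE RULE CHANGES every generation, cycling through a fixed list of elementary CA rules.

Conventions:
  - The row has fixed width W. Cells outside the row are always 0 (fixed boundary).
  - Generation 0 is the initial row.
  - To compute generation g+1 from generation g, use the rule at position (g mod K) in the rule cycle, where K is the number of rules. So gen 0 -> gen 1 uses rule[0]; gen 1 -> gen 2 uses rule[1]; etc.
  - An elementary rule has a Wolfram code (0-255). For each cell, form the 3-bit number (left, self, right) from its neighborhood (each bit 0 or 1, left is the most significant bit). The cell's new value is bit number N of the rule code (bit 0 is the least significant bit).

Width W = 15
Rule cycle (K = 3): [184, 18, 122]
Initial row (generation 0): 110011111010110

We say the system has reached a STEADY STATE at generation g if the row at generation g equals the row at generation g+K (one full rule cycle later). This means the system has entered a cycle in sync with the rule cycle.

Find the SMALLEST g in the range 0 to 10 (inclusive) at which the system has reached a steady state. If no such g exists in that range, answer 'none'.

Answer: 2

Derivation:
Gen 0: 110011111010110
Gen 1 (rule 184): 101011110101101
Gen 2 (rule 18): 000000000000000
Gen 3 (rule 122): 000000000000000
Gen 4 (rule 184): 000000000000000
Gen 5 (rule 18): 000000000000000
Gen 6 (rule 122): 000000000000000
Gen 7 (rule 184): 000000000000000
Gen 8 (rule 18): 000000000000000
Gen 9 (rule 122): 000000000000000
Gen 10 (rule 184): 000000000000000
Gen 11 (rule 18): 000000000000000
Gen 12 (rule 122): 000000000000000
Gen 13 (rule 184): 000000000000000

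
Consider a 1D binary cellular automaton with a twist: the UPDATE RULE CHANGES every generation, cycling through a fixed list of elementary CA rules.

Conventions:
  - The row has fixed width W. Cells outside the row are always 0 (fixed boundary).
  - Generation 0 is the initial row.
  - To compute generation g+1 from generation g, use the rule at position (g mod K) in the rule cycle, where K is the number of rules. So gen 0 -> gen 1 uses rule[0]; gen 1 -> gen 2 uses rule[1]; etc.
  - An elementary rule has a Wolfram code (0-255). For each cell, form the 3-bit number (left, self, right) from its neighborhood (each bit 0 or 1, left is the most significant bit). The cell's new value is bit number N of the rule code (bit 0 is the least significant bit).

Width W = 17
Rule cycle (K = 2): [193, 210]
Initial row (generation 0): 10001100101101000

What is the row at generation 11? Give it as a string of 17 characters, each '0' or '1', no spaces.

Gen 0: 10001100101101000
Gen 1 (rule 193): 00100100000100011
Gen 2 (rule 210): 01011010001010101
Gen 3 (rule 193): 00001000100000000
Gen 4 (rule 210): 00010101010000000
Gen 5 (rule 193): 11000000000111111
Gen 6 (rule 210): 01100000001011111
Gen 7 (rule 193): 00101111100001111
Gen 8 (rule 210): 01000111110010111
Gen 9 (rule 193): 00010011110000011
Gen 10 (rule 210): 00101101111000101
Gen 11 (rule 193): 10000100111010000

Answer: 10000100111010000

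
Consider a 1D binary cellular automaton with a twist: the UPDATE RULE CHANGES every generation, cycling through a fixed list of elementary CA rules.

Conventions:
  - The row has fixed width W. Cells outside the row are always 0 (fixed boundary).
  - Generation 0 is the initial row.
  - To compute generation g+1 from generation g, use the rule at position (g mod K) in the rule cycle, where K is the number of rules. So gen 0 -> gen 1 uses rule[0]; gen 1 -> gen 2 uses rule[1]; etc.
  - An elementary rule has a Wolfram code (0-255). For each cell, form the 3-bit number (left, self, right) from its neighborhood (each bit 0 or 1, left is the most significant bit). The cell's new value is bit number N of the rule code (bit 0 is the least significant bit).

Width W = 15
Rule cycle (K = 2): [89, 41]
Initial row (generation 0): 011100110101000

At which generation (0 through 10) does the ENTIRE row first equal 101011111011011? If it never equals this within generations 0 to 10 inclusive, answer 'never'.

Gen 0: 011100110101000
Gen 1 (rule 89): 010110110000111
Gen 2 (rule 41): 001101100110100
Gen 3 (rule 89): 101101110110011
Gen 4 (rule 41): 011011001100010
Gen 5 (rule 89): 011011101111001
Gen 6 (rule 41): 010110011000000
Gen 7 (rule 89): 000111011111111
Gen 8 (rule 41): 110100110000000
Gen 9 (rule 89): 110010111111111
Gen 10 (rule 41): 100001100000000

Answer: never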